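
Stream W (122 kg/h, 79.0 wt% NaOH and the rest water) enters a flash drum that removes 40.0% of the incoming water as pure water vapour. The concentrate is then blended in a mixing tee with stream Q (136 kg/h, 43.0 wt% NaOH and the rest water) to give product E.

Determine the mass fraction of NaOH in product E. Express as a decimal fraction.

Vapour removed = 0.400×0.210×122 = 10.248 kg/h; concentrate = 111.75 kg/h.
NaOH reaching the mixer = 96.38 (from concentrate) + 136×0.430 = 154.86 kg/h.
Product flow = 111.75 + 136 = 247.75 kg/h; NaOH fraction = 0.625.

0.625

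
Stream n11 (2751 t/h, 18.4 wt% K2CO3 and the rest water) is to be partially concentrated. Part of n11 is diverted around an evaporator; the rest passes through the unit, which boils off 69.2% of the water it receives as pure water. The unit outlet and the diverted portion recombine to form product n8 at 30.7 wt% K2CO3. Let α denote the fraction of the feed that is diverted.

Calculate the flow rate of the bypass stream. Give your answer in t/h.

799.1 t/h

All 2751×0.184 = 506.18 t/h of K2CO3 reaches n8, so n8 = 506.18/0.307 = 1648.8 t/h and vapour = 1102.2 t/h.
The evaporator receives (1−α)·2751 of feed at 0.816 water and removes 0.692 of that water:
0.692×0.816×(1−α)×2751 = 1102.2
(1−α) = 1102.2/1553.4 = 0.7095;  α = 0.2905.
Bypass flow = 0.2905×2751 = 799.08 t/h.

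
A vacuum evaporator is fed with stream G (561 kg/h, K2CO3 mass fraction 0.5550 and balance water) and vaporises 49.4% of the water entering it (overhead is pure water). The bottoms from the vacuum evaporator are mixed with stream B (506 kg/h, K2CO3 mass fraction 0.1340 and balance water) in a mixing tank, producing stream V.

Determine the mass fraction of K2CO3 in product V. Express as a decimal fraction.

0.4018

Vapour removed = 0.494×0.445×561 = 123.32 kg/h; concentrate = 437.68 kg/h.
K2CO3 reaching the mixer = 311.36 (from concentrate) + 506×0.134 = 379.16 kg/h.
Product flow = 437.68 + 506 = 943.68 kg/h; K2CO3 fraction = 0.4018.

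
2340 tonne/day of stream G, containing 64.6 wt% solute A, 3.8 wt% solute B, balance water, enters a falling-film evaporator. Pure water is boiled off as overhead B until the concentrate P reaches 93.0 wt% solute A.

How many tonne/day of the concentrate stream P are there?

1625 tonne/day

solute A is conserved: 2340×0.646 = 1511.6 tonne/day all reports to the concentrate.
Concentrate = 1511.6/(target fraction) = 1625.4 tonne/day.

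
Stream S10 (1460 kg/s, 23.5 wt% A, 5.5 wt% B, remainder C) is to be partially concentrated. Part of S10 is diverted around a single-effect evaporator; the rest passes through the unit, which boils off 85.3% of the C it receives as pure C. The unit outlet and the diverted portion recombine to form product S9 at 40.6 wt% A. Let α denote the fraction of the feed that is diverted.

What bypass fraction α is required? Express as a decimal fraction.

0.305

All 1460×0.235 = 343.1 kg/s of A reaches S9, so S9 = 343.1/0.406 = 845.07 kg/s and vapour = 614.93 kg/s.
The evaporator receives (1−α)·1460 of feed at 0.710 C and removes 0.853 of that C:
0.853×0.710×(1−α)×1460 = 614.93
(1−α) = 614.93/884.22 = 0.6954;  α = 0.3046.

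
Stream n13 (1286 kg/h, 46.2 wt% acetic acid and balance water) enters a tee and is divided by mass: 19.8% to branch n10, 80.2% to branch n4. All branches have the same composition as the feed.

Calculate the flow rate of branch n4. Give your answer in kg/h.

1031 kg/h

Branch n4 flow = 0.802×1286 = 1031.4 kg/h.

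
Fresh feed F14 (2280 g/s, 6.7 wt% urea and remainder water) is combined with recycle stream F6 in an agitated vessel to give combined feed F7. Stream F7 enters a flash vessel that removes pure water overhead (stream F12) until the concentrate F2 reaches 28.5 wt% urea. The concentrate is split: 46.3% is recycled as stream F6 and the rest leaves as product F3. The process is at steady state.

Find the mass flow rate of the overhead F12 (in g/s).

1744 g/s

Overall urea balance (none leaves overhead): urea in fresh feed = urea in product, i.e. 2280×0.067 = (1−0.463)·F2·0.285.
F2 = 152.76/(0.285×0.537) = 998.14 g/s.
Recycle F6 = 0.463×998.14 = 462.14 g/s.
Combined feed F7 = 2280 + 462.14 = 2742.1 g/s.
Overhead F12 = F7 − F2 = 2742.1 − 998.14 = 1744 g/s.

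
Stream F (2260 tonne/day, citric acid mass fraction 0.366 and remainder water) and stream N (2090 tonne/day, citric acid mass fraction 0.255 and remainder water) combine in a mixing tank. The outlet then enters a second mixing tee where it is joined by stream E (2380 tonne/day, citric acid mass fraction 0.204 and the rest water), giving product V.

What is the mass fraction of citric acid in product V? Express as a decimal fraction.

0.274

Overall, product flow = 6730 tonne/day.
citric acid in = 2260×0.366 + 2090×0.255 + 2380×0.204 = 1845.6 tonne/day.
citric acid fraction in V = 0.274.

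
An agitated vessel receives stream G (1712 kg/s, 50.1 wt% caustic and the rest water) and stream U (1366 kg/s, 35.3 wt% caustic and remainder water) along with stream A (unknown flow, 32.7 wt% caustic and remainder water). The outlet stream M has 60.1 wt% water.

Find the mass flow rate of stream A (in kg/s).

1553 kg/s

Let A be the unknown flow. Total out = 3078 + A.
water balance: 1738.1 + 0.673·A = 0.601·(3078 + A)
(0.673 − 0.601)·A = 0.601×3078 − 1738.1 = 111.79
A = 111.79 / 0.072 = 1552.6 kg/s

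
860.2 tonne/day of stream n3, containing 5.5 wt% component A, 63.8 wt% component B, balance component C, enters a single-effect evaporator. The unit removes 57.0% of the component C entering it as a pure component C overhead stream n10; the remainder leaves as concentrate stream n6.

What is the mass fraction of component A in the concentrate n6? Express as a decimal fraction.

0.067

component A is not removed: 860.2×0.055 = 47.311 tonne/day of component A enters n6.
component C entering = 860.2×0.307 = 264.08 tonne/day; overhead removed = 0.570×264.08 = 150.53 tonne/day.
Concentrate = 860.2 − 150.53 = 709.67 tonne/day.
Mass fraction = 47.311/709.67 = 0.067.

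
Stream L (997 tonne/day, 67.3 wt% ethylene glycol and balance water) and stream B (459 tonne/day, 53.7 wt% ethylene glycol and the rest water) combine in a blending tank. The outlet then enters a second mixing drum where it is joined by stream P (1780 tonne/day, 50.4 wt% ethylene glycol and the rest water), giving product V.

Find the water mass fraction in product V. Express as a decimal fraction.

0.4393

Overall, product flow = 3236 tonne/day.
water in = 997×0.327 + 459×0.463 + 1780×0.496 = 1421.4 tonne/day.
water fraction in V = 0.4393.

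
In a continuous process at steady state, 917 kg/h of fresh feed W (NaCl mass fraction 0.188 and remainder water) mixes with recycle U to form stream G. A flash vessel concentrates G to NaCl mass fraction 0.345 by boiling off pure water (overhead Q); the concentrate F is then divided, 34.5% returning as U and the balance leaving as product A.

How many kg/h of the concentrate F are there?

762.9 kg/h

Overall NaCl balance (none leaves overhead): NaCl in fresh feed = NaCl in product, i.e. 917×0.188 = (1−0.345)·F·0.345.
F = 172.4/(0.345×0.655) = 762.9 kg/h.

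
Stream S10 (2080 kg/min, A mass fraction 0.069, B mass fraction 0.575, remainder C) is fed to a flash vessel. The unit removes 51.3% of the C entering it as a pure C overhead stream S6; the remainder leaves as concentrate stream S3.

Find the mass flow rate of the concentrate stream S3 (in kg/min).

C entering = 2080×0.356 = 740.48 kg/min; overhead removed = 0.513×740.48 = 379.87 kg/min.
Concentrate = 2080 − 379.87 = 1700.1 kg/min.

1700 kg/min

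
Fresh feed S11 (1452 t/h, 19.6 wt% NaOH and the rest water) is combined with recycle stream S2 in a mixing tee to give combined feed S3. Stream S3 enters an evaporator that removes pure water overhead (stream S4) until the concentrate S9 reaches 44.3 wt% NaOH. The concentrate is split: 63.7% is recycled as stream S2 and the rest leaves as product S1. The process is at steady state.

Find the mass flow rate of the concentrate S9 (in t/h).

Overall NaOH balance (none leaves overhead): NaOH in fresh feed = NaOH in product, i.e. 1452×0.196 = (1−0.637)·S9·0.443.
S9 = 284.59/(0.443×0.363) = 1769.8 t/h.

1770 t/h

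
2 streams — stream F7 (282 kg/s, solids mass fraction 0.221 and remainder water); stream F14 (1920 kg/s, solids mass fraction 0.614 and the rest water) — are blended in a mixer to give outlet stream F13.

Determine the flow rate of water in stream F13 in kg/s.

960.8 kg/s

water out = water in = 282×0.779 + 1920×0.386 = 960.8 kg/s.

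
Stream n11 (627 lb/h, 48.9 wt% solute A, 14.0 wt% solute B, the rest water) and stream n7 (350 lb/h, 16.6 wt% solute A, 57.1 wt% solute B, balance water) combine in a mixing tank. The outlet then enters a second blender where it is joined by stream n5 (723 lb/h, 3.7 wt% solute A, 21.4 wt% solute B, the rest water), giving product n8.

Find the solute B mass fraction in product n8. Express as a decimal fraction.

Overall, product flow = 1700 lb/h.
solute B in = 627×0.140 + 350×0.571 + 723×0.214 = 442.35 lb/h.
solute B fraction in n8 = 0.2602.

0.2602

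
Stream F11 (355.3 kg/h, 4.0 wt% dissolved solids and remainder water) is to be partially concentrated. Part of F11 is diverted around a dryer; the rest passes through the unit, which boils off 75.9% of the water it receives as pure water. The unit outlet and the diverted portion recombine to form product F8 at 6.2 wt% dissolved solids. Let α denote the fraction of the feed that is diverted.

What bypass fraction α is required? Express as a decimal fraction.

0.513

All 355.3×0.040 = 14.212 kg/h of dissolved solids reaches F8, so F8 = 14.212/0.062 = 229.23 kg/h and vapour = 126.07 kg/h.
The evaporator receives (1−α)·355.3 of feed at 0.960 water and removes 0.759 of that water:
0.759×0.960×(1−α)×355.3 = 126.07
(1−α) = 126.07/258.89 = 0.4870;  α = 0.5130.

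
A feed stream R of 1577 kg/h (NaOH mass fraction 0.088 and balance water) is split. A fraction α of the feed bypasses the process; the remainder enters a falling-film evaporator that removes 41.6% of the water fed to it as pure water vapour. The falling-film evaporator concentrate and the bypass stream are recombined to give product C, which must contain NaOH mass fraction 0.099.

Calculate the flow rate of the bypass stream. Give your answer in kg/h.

All 1577×0.088 = 138.78 kg/h of NaOH reaches C, so C = 138.78/0.099 = 1401.8 kg/h and vapour = 175.22 kg/h.
The evaporator receives (1−α)·1577 of feed at 0.912 water and removes 0.416 of that water:
0.416×0.912×(1−α)×1577 = 175.22
(1−α) = 175.22/598.3 = 0.2929;  α = 0.7071.
Bypass flow = 0.7071×1577 = 1115.1 kg/h.

1115 kg/h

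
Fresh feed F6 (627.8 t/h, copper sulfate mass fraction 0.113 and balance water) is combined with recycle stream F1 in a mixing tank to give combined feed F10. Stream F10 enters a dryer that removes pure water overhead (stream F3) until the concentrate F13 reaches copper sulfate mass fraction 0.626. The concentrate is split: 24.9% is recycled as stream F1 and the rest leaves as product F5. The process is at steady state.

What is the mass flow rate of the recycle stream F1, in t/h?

Overall copper sulfate balance (none leaves overhead): copper sulfate in fresh feed = copper sulfate in product, i.e. 627.8×0.113 = (1−0.249)·F13·0.626.
F13 = 70.941/(0.626×0.751) = 150.9 t/h.
Recycle F1 = 0.249×150.9 = 37.574 t/h.

37.57 t/h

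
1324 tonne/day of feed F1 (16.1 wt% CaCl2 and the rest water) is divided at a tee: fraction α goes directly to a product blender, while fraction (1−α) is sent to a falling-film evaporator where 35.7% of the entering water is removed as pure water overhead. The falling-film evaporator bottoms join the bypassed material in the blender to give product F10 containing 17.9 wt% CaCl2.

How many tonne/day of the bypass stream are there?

All 1324×0.161 = 213.16 tonne/day of CaCl2 reaches F10, so F10 = 213.16/0.179 = 1190.9 tonne/day and vapour = 133.14 tonne/day.
The evaporator receives (1−α)·1324 of feed at 0.839 water and removes 0.357 of that water:
0.357×0.839×(1−α)×1324 = 133.14
(1−α) = 133.14/396.57 = 0.3357;  α = 0.6643.
Bypass flow = 0.6643×1324 = 879.49 tonne/day.

879.5 tonne/day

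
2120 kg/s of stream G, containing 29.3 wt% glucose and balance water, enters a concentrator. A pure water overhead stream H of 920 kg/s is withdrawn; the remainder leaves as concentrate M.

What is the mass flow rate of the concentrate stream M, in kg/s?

1200 kg/s

Concentrate = 2120 − 920 = 1200 kg/s.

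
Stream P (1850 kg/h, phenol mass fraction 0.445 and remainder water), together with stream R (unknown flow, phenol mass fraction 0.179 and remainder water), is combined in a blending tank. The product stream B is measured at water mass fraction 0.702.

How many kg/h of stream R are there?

Let R be the unknown flow. Total out = 1850 + R.
water balance: 1026.8 + 0.821·R = 0.702·(1850 + R)
(0.821 − 0.702)·R = 0.702×1850 − 1026.8 = 271.95
R = 271.95 / 0.119 = 2285.3 kg/h

2285 kg/h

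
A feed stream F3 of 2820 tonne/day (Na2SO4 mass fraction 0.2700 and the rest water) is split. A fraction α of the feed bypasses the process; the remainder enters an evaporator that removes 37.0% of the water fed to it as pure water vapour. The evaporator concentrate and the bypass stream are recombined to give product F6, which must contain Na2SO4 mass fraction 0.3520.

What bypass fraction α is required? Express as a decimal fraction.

All 2820×0.270 = 761.4 tonne/day of Na2SO4 reaches F6, so F6 = 761.4/0.352 = 2163.1 tonne/day and vapour = 656.93 tonne/day.
The evaporator receives (1−α)·2820 of feed at 0.730 water and removes 0.370 of that water:
0.370×0.730×(1−α)×2820 = 656.93
(1−α) = 656.93/761.68 = 0.8625;  α = 0.1375.

0.138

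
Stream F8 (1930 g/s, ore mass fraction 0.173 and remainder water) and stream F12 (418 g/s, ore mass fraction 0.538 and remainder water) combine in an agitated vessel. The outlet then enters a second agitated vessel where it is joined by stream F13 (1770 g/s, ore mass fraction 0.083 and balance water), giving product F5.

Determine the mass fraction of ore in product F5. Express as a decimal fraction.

Overall, product flow = 4118 g/s.
ore in = 1930×0.173 + 418×0.538 + 1770×0.083 = 705.68 g/s.
ore fraction in F5 = 0.171.

0.171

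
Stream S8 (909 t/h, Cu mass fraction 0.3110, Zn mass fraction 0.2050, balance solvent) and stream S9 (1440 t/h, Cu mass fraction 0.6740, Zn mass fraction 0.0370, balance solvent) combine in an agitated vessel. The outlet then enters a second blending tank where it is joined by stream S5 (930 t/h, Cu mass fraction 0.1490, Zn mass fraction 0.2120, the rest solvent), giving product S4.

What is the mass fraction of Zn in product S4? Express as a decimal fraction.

0.1332

Overall, product flow = 3279 t/h.
Zn in = 909×0.205 + 1440×0.037 + 930×0.212 = 436.78 t/h.
Zn fraction in S4 = 0.1332.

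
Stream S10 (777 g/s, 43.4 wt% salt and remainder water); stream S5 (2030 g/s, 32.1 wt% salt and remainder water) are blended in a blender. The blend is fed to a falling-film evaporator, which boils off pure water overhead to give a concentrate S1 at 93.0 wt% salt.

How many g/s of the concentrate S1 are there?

salt entering = 777×0.434 + 2030×0.321 = 988.85 g/s.
All salt reports to S1, so S1 = 988.85/0.930 = 1063.3 g/s.

1063 g/s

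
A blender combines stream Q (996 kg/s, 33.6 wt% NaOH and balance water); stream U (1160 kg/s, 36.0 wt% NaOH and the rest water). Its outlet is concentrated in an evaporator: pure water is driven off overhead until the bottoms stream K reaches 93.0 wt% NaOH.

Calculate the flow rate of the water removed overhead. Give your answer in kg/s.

1347 kg/s

NaOH entering = 996×0.336 + 1160×0.360 = 752.26 kg/s.
All NaOH reports to K, so K = 752.26/0.930 = 808.88 kg/s.
Total feed = 2156 kg/s; overhead = 2156 − 808.88 = 1347.1 kg/s.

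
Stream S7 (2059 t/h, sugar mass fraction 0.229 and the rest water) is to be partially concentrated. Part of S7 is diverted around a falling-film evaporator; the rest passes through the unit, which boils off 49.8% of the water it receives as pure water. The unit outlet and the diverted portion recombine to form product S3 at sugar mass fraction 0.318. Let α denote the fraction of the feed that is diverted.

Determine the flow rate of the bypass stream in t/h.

All 2059×0.229 = 471.51 t/h of sugar reaches S3, so S3 = 471.51/0.318 = 1482.7 t/h and vapour = 576.26 t/h.
The evaporator receives (1−α)·2059 of feed at 0.771 water and removes 0.498 of that water:
0.498×0.771×(1−α)×2059 = 576.26
(1−α) = 576.26/790.57 = 0.7289;  α = 0.2711.
Bypass flow = 0.2711×2059 = 558.16 t/h.

558.2 t/h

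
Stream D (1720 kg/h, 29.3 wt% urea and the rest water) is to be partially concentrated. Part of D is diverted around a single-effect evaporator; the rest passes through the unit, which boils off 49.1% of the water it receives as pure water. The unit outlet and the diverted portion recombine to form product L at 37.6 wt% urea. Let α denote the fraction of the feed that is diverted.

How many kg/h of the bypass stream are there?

626.3 kg/h

All 1720×0.293 = 503.96 kg/h of urea reaches L, so L = 503.96/0.376 = 1340.3 kg/h and vapour = 379.68 kg/h.
The evaporator receives (1−α)·1720 of feed at 0.707 water and removes 0.491 of that water:
0.491×0.707×(1−α)×1720 = 379.68
(1−α) = 379.68/597.08 = 0.6359;  α = 0.3641.
Bypass flow = 0.3641×1720 = 626.25 kg/h.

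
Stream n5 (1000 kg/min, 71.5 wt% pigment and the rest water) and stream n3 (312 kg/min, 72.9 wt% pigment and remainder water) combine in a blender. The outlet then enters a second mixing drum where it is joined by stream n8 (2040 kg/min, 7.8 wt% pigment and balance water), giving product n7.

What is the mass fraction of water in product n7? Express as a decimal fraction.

Overall, product flow = 3352 kg/min.
water in = 1000×0.285 + 312×0.271 + 2040×0.922 = 2250.4 kg/min.
water fraction in n7 = 0.6714.

0.6714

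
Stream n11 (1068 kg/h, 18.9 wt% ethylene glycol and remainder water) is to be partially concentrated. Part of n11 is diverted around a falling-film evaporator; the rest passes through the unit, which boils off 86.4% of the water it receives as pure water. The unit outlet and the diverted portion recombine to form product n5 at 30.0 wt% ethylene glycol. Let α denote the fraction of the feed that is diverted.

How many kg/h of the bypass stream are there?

504.1 kg/h

All 1068×0.189 = 201.85 kg/h of ethylene glycol reaches n5, so n5 = 201.85/0.300 = 672.84 kg/h and vapour = 395.16 kg/h.
The evaporator receives (1−α)·1068 of feed at 0.811 water and removes 0.864 of that water:
0.864×0.811×(1−α)×1068 = 395.16
(1−α) = 395.16/748.35 = 0.5280;  α = 0.4720.
Bypass flow = 0.4720×1068 = 504.05 kg/h.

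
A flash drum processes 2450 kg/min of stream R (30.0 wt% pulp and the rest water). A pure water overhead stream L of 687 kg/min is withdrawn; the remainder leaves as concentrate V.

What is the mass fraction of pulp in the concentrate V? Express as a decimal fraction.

pulp is not removed: 2450×0.300 = 735 kg/min of pulp enters V.
Concentrate = 2450 − 687 = 1763 kg/min.
Mass fraction = 735/1763 = 0.417.

0.417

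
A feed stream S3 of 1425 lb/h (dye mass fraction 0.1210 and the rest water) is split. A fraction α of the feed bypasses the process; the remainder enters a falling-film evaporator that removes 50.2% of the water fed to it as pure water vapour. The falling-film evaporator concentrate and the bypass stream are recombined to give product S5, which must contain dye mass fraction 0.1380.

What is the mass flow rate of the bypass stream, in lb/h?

All 1425×0.121 = 172.42 lb/h of dye reaches S5, so S5 = 172.42/0.138 = 1249.5 lb/h and vapour = 175.54 lb/h.
The evaporator receives (1−α)·1425 of feed at 0.879 water and removes 0.502 of that water:
0.502×0.879×(1−α)×1425 = 175.54
(1−α) = 175.54/628.79 = 0.2792;  α = 0.7208.
Bypass flow = 0.7208×1425 = 1027.2 lb/h.

1027 lb/h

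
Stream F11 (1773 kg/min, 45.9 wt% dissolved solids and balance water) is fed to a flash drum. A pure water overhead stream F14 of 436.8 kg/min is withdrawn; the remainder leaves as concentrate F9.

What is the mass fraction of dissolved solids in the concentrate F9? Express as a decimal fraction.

dissolved solids is not removed: 1773×0.459 = 813.81 kg/min of dissolved solids enters F9.
Concentrate = 1773 − 436.8 = 1336.2 kg/min.
Mass fraction = 813.81/1336.2 = 0.609.

0.609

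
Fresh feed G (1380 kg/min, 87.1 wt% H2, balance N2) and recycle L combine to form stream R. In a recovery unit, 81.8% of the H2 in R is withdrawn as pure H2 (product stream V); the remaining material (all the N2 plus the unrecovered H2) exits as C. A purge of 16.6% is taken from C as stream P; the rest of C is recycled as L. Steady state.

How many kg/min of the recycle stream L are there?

1109 kg/min

N2 enters only via G and leaves only via the purge: 1380×0.129 = 0.166×(N2 in C), and the recovery unit passes all N2, so N2 in R = N2 in C = 1072.4 kg/min.
H2 in R: m_A = 1380×0.871 + (1−0.166)·(1−0.818)·m_A, so m_A = 1202/0.8482 = 1417.1 kg/min.
C = (1−0.818)×1417.1 + 1072.4 = 1330.3 kg/min.
Recycle L = (1−0.166)×1330.3 = 1109.5 kg/min.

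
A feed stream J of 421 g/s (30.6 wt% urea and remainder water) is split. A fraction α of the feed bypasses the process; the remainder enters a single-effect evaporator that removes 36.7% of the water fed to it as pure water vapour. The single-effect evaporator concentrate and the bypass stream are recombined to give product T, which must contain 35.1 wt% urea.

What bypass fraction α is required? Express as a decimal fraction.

All 421×0.306 = 128.83 g/s of urea reaches T, so T = 128.83/0.351 = 367.03 g/s and vapour = 53.974 g/s.
The evaporator receives (1−α)·421 of feed at 0.694 water and removes 0.367 of that water:
0.367×0.694×(1−α)×421 = 53.974
(1−α) = 53.974/107.23 = 0.5034;  α = 0.4966.

0.497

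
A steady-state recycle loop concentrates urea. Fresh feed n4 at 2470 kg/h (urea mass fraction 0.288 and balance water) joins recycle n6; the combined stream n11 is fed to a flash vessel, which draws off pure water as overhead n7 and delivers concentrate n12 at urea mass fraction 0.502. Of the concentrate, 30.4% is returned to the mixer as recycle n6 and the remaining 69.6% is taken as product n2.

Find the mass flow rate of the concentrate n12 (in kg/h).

2036 kg/h

Overall urea balance (none leaves overhead): urea in fresh feed = urea in product, i.e. 2470×0.288 = (1−0.304)·n12·0.502.
n12 = 711.36/(0.502×0.696) = 2036 kg/h.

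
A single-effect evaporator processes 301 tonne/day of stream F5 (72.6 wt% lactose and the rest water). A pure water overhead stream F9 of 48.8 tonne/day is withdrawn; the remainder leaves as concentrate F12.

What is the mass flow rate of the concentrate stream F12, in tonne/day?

252.2 tonne/day

Concentrate = 301 − 48.8 = 252.2 tonne/day.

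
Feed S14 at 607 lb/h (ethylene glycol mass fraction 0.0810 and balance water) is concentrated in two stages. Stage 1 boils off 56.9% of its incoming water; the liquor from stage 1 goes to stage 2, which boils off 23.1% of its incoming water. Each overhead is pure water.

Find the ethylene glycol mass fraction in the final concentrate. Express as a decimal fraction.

water in feed = 607×0.919 = 557.83 lb/h.
After stage 1: water left = (1−0.569)×557.83 = 240.43; stream total = 289.59 lb/h.
After stage 2: water left = (1−0.231)×240.43 = 184.89; final concentrate = 234.05 lb/h.
ethylene glycol fraction = 49.167/234.05 = 0.2101.

0.2101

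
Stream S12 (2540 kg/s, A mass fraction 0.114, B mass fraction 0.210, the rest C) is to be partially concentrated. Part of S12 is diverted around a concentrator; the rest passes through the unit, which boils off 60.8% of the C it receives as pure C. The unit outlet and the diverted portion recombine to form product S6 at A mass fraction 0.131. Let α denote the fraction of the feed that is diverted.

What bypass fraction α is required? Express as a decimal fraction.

0.684

All 2540×0.114 = 289.56 kg/s of A reaches S6, so S6 = 289.56/0.131 = 2210.4 kg/s and vapour = 329.62 kg/s.
The evaporator receives (1−α)·2540 of feed at 0.676 C and removes 0.608 of that C:
0.608×0.676×(1−α)×2540 = 329.62
(1−α) = 329.62/1044 = 0.3157;  α = 0.6843.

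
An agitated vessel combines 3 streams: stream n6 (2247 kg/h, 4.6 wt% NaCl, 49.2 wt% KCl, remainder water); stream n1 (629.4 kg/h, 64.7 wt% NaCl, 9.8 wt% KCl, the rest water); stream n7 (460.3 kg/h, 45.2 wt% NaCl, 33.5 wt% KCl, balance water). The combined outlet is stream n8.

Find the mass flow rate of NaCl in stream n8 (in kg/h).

NaCl out = NaCl in = 2247×0.046 + 629.4×0.647 + 460.3×0.452 = 718.64 kg/h.

718.6 kg/h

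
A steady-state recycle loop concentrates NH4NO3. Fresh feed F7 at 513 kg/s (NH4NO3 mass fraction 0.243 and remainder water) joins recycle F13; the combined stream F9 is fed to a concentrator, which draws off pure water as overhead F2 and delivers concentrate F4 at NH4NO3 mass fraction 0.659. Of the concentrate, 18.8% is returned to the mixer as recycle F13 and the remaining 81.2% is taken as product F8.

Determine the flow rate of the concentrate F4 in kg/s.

Overall NH4NO3 balance (none leaves overhead): NH4NO3 in fresh feed = NH4NO3 in product, i.e. 513×0.243 = (1−0.188)·F4·0.659.
F4 = 124.66/(0.659×0.812) = 232.96 kg/s.

233 kg/s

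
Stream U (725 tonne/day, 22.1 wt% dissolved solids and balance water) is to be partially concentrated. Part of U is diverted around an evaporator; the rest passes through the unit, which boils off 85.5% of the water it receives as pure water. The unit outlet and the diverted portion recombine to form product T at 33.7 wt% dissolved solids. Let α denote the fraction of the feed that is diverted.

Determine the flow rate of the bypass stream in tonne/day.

All 725×0.221 = 160.22 tonne/day of dissolved solids reaches T, so T = 160.22/0.337 = 475.45 tonne/day and vapour = 249.55 tonne/day.
The evaporator receives (1−α)·725 of feed at 0.779 water and removes 0.855 of that water:
0.855×0.779×(1−α)×725 = 249.55
(1−α) = 249.55/482.88 = 0.5168;  α = 0.4832.
Bypass flow = 0.4832×725 = 350.32 tonne/day.

350.3 tonne/day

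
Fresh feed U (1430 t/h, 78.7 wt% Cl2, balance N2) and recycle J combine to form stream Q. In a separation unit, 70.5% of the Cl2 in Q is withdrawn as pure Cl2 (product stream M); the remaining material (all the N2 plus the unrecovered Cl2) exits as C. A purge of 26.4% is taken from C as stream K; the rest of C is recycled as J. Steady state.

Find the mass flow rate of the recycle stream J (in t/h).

1161 t/h

N2 enters only via U and leaves only via the purge: 1430×0.213 = 0.264×(N2 in C), and the separation unit passes all N2, so N2 in Q = N2 in C = 1153.7 t/h.
Cl2 in Q: m_A = 1430×0.787 + (1−0.264)·(1−0.705)·m_A, so m_A = 1125.4/0.7829 = 1437.5 t/h.
C = (1−0.705)×1437.5 + 1153.7 = 1577.8 t/h.
Recycle J = (1−0.264)×1577.8 = 1161.3 t/h.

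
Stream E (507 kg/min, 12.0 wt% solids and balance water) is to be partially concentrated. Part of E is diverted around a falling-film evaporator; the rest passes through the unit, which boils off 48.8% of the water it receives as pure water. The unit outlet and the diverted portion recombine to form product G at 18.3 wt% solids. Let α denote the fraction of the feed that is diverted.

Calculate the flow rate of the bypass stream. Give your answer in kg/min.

All 507×0.120 = 60.84 kg/min of solids reaches G, so G = 60.84/0.183 = 332.46 kg/min and vapour = 174.54 kg/min.
The evaporator receives (1−α)·507 of feed at 0.880 water and removes 0.488 of that water:
0.488×0.880×(1−α)×507 = 174.54
(1−α) = 174.54/217.73 = 0.8017;  α = 0.1983.
Bypass flow = 0.1983×507 = 100.56 kg/min.

100.6 kg/min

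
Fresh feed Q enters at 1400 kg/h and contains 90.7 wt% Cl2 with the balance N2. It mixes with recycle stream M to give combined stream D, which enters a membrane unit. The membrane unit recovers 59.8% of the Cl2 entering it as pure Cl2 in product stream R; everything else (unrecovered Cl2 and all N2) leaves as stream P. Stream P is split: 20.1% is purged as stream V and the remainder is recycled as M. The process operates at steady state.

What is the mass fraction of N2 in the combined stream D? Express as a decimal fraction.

0.257

N2 enters only via Q and leaves only via the purge: 1400×0.093 = 0.201×(N2 in P), and the membrane unit passes all N2, so N2 in D = N2 in P = 647.76 kg/h.
Cl2 in D: m_A = 1400×0.907 + (1−0.201)·(1−0.598)·m_A, so m_A = 1269.8/0.6788 = 1870.6 kg/h.
D = 1870.6 + 647.76 = 2518.4 kg/h.
N2 fraction in D = 647.76/2518.4 = 0.257.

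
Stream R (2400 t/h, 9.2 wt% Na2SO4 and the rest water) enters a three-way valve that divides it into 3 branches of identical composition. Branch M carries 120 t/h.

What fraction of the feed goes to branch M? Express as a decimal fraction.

Fraction to M = 120/2400 = 0.0500.

0.050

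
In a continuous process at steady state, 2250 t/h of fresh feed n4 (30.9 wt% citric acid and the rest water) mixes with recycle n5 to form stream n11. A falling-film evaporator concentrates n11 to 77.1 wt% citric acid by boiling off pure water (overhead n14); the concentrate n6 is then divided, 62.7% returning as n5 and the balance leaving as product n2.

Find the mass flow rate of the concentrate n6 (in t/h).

Overall citric acid balance (none leaves overhead): citric acid in fresh feed = citric acid in product, i.e. 2250×0.309 = (1−0.627)·n6·0.771.
n6 = 695.25/(0.771×0.373) = 2417.6 t/h.

2418 t/h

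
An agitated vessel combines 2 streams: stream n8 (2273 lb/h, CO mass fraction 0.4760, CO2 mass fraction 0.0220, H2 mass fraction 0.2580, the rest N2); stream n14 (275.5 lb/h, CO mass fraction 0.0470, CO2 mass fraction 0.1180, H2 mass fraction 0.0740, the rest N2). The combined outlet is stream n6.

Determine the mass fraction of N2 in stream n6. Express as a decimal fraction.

Total flow out = 2273 + 275.5 = 2548.5 lb/h.
N2 in = 2273×0.244 + 275.5×0.761 = 764.27 lb/h.
N2 mass fraction in n6 = 764.27/2548.5 = 0.2999.

0.2999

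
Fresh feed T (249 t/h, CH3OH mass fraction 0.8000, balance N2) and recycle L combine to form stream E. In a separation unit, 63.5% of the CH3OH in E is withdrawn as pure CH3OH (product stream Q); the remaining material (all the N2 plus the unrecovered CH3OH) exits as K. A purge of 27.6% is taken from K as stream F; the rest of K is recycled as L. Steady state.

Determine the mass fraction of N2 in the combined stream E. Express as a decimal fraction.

N2 enters only via T and leaves only via the purge: 249×0.200 = 0.276×(N2 in K), and the separation unit passes all N2, so N2 in E = N2 in K = 180.43 t/h.
CH3OH in E: m_A = 249×0.800 + (1−0.276)·(1−0.635)·m_A, so m_A = 199.2/0.7357 = 270.75 t/h.
E = 270.75 + 180.43 = 451.18 t/h.
N2 fraction in E = 180.43/451.18 = 0.3999.

0.3999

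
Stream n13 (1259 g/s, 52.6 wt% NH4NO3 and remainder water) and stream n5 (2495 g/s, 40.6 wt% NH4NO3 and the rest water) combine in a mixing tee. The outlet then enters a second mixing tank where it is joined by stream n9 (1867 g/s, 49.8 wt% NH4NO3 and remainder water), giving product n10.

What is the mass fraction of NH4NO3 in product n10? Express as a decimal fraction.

Overall, product flow = 5621 g/s.
NH4NO3 in = 1259×0.526 + 2495×0.406 + 1867×0.498 = 2605 g/s.
NH4NO3 fraction in n10 = 0.463.

0.463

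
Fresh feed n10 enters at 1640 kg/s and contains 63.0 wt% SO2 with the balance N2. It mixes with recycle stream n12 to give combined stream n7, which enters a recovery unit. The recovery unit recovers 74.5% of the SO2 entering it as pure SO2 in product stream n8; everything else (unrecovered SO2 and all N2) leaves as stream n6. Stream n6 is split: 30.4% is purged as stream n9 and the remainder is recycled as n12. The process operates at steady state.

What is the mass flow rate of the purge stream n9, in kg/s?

N2 enters only via n10 and leaves only via the purge: 1640×0.370 = 0.304×(N2 in n6), and the recovery unit passes all N2, so N2 in n7 = N2 in n6 = 1996.1 kg/s.
SO2 in n7: m_A = 1640×0.630 + (1−0.304)·(1−0.745)·m_A, so m_A = 1033.2/0.8225 = 1256.1 kg/s.
n6 = (1−0.745)×1256.1 + 1996.1 = 2316.4 kg/s.
Purge n9 = 0.304×2316.4 = 704.18 kg/s.

704.2 kg/s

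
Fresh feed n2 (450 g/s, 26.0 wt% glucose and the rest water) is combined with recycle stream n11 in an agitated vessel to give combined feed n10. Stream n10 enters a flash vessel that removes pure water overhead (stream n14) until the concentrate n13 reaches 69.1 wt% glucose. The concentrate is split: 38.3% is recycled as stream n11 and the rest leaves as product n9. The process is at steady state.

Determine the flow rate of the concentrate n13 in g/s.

Overall glucose balance (none leaves overhead): glucose in fresh feed = glucose in product, i.e. 450×0.260 = (1−0.383)·n13·0.691.
n13 = 117/(0.691×0.617) = 274.42 g/s.

274.4 g/s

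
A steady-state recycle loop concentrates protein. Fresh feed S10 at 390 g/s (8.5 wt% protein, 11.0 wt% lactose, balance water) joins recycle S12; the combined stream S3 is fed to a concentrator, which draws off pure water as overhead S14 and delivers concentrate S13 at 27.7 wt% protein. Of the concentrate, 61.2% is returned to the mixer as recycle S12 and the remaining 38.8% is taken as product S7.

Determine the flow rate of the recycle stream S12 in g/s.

188.8 g/s

Overall protein balance (none leaves overhead): protein in fresh feed = protein in product, i.e. 390×0.085 = (1−0.612)·S13·0.277.
S13 = 33.15/(0.277×0.388) = 308.44 g/s.
Recycle S12 = 0.612×308.44 = 188.77 g/s.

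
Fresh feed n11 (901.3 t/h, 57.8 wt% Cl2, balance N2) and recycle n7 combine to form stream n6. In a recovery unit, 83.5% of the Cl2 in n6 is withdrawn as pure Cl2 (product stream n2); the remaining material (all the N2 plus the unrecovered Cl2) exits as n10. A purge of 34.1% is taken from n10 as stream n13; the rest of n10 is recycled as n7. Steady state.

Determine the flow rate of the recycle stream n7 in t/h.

798.6 t/h

N2 enters only via n11 and leaves only via the purge: 901.3×0.422 = 0.341×(N2 in n10), and the recovery unit passes all N2, so N2 in n6 = N2 in n10 = 1115.4 t/h.
Cl2 in n6: m_A = 901.3×0.578 + (1−0.341)·(1−0.835)·m_A, so m_A = 520.95/0.8913 = 584.51 t/h.
n10 = (1−0.835)×584.51 + 1115.4 = 1211.8 t/h.
Recycle n7 = (1−0.341)×1211.8 = 798.6 t/h.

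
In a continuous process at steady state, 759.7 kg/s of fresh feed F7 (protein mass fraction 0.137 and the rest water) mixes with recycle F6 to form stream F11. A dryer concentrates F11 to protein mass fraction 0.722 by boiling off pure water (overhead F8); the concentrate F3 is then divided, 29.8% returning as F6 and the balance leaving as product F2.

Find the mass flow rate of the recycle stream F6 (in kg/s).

61.19 kg/s

Overall protein balance (none leaves overhead): protein in fresh feed = protein in product, i.e. 759.7×0.137 = (1−0.298)·F3·0.722.
F3 = 104.08/(0.722×0.702) = 205.35 kg/s.
Recycle F6 = 0.298×205.35 = 61.193 kg/s.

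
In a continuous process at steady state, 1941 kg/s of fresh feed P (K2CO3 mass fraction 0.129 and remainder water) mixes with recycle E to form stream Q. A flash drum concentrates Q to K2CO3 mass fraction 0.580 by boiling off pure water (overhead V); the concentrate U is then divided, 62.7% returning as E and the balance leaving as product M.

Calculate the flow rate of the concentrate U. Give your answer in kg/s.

Overall K2CO3 balance (none leaves overhead): K2CO3 in fresh feed = K2CO3 in product, i.e. 1941×0.129 = (1−0.627)·U·0.580.
U = 250.39/(0.580×0.373) = 1157.4 kg/s.

1157 kg/s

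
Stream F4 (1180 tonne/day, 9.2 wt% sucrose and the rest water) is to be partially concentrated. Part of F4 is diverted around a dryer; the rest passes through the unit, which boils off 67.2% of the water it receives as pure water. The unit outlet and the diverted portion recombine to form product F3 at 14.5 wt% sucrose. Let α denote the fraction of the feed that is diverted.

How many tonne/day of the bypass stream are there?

473.1 tonne/day

All 1180×0.092 = 108.56 tonne/day of sucrose reaches F3, so F3 = 108.56/0.145 = 748.69 tonne/day and vapour = 431.31 tonne/day.
The evaporator receives (1−α)·1180 of feed at 0.908 water and removes 0.672 of that water:
0.672×0.908×(1−α)×1180 = 431.31
(1−α) = 431.31/720.01 = 0.5990;  α = 0.4010.
Bypass flow = 0.4010×1180 = 473.14 tonne/day.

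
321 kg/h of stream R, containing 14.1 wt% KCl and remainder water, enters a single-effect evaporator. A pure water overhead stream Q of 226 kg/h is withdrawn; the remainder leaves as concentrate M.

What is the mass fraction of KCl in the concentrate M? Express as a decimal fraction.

KCl is not removed: 321×0.141 = 45.261 kg/h of KCl enters M.
Concentrate = 321 − 226 = 95 kg/h.
Mass fraction = 45.261/95 = 0.476.

0.476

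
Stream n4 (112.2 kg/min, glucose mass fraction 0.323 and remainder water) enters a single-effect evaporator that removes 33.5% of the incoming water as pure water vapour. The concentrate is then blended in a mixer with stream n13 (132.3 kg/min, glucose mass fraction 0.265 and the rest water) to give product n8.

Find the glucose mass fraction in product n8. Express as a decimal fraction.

Vapour removed = 0.335×0.677×112.2 = 25.446 kg/min; concentrate = 86.754 kg/min.
glucose reaching the mixer = 36.241 (from concentrate) + 132.3×0.265 = 71.3 kg/min.
Product flow = 86.754 + 132.3 = 219.05 kg/min; glucose fraction = 0.325.

0.325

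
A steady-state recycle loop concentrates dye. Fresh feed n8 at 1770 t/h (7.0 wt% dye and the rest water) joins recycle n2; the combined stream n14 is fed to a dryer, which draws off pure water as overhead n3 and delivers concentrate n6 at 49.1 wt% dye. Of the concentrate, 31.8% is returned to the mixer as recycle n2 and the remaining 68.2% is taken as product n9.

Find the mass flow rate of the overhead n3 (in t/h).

1518 t/h

Overall dye balance (none leaves overhead): dye in fresh feed = dye in product, i.e. 1770×0.070 = (1−0.318)·n6·0.491.
n6 = 123.9/(0.491×0.682) = 370 t/h.
Recycle n2 = 0.318×370 = 117.66 t/h.
Combined feed n14 = 1770 + 117.66 = 1887.7 t/h.
Overhead n3 = n14 − n6 = 1887.7 − 370 = 1517.7 t/h.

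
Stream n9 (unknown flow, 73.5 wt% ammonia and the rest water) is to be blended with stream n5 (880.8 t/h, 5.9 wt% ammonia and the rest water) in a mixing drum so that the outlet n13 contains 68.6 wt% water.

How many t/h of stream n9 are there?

533.5 t/h

Let n9 be the unknown flow. Total out = 880.8 + n9.
water balance: 828.83 + 0.265·n9 = 0.686·(880.8 + n9)
(0.265 − 0.686)·n9 = 0.686×880.8 − 828.83 = -224.6
n9 = -224.6 / -0.421 = 533.5 t/h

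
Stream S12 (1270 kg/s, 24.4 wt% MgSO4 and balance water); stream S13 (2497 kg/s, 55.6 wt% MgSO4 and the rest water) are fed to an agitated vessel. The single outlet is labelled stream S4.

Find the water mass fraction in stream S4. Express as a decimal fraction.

Total flow out = 1270 + 2497 = 3767 kg/s.
water in = 1270×0.756 + 2497×0.444 = 2068.8 kg/s.
water mass fraction in S4 = 2068.8/3767 = 0.5492.

0.5492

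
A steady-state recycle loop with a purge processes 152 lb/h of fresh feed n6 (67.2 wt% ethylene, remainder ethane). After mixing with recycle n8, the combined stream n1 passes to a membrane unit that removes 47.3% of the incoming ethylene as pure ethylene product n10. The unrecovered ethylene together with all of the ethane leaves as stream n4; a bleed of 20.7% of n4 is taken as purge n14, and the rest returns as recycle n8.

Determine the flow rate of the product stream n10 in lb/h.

83 lb/h

ethylene in n1: m_A = 152×0.672 + (1−0.207)·(1−0.473)·m_A, so m_A = 102.14/0.5821 = 175.48 lb/h.
Product n10 = 0.473×175.48 = 83.001 lb/h.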